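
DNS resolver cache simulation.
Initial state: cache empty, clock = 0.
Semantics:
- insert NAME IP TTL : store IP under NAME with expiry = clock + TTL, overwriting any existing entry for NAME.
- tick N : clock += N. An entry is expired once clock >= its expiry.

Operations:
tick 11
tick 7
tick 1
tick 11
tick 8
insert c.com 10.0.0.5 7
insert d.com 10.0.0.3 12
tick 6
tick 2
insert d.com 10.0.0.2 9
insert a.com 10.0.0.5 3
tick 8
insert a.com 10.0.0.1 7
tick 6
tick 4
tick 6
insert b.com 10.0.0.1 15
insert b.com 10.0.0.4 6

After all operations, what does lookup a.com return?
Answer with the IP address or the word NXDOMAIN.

Op 1: tick 11 -> clock=11.
Op 2: tick 7 -> clock=18.
Op 3: tick 1 -> clock=19.
Op 4: tick 11 -> clock=30.
Op 5: tick 8 -> clock=38.
Op 6: insert c.com -> 10.0.0.5 (expiry=38+7=45). clock=38
Op 7: insert d.com -> 10.0.0.3 (expiry=38+12=50). clock=38
Op 8: tick 6 -> clock=44.
Op 9: tick 2 -> clock=46. purged={c.com}
Op 10: insert d.com -> 10.0.0.2 (expiry=46+9=55). clock=46
Op 11: insert a.com -> 10.0.0.5 (expiry=46+3=49). clock=46
Op 12: tick 8 -> clock=54. purged={a.com}
Op 13: insert a.com -> 10.0.0.1 (expiry=54+7=61). clock=54
Op 14: tick 6 -> clock=60. purged={d.com}
Op 15: tick 4 -> clock=64. purged={a.com}
Op 16: tick 6 -> clock=70.
Op 17: insert b.com -> 10.0.0.1 (expiry=70+15=85). clock=70
Op 18: insert b.com -> 10.0.0.4 (expiry=70+6=76). clock=70
lookup a.com: not in cache (expired or never inserted)

Answer: NXDOMAIN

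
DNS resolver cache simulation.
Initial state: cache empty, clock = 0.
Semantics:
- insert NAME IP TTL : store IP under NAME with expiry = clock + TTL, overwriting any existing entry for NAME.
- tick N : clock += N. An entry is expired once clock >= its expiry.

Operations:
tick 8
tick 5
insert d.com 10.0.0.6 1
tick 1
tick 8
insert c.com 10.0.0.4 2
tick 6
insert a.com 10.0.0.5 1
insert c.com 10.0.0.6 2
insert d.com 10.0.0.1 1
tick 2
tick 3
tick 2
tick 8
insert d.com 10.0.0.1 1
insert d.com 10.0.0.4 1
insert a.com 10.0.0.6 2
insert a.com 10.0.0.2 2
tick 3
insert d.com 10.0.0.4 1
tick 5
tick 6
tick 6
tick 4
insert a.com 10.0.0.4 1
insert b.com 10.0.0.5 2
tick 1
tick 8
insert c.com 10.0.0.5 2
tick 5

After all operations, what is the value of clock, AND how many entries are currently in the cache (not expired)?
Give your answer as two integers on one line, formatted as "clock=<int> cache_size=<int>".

Op 1: tick 8 -> clock=8.
Op 2: tick 5 -> clock=13.
Op 3: insert d.com -> 10.0.0.6 (expiry=13+1=14). clock=13
Op 4: tick 1 -> clock=14. purged={d.com}
Op 5: tick 8 -> clock=22.
Op 6: insert c.com -> 10.0.0.4 (expiry=22+2=24). clock=22
Op 7: tick 6 -> clock=28. purged={c.com}
Op 8: insert a.com -> 10.0.0.5 (expiry=28+1=29). clock=28
Op 9: insert c.com -> 10.0.0.6 (expiry=28+2=30). clock=28
Op 10: insert d.com -> 10.0.0.1 (expiry=28+1=29). clock=28
Op 11: tick 2 -> clock=30. purged={a.com,c.com,d.com}
Op 12: tick 3 -> clock=33.
Op 13: tick 2 -> clock=35.
Op 14: tick 8 -> clock=43.
Op 15: insert d.com -> 10.0.0.1 (expiry=43+1=44). clock=43
Op 16: insert d.com -> 10.0.0.4 (expiry=43+1=44). clock=43
Op 17: insert a.com -> 10.0.0.6 (expiry=43+2=45). clock=43
Op 18: insert a.com -> 10.0.0.2 (expiry=43+2=45). clock=43
Op 19: tick 3 -> clock=46. purged={a.com,d.com}
Op 20: insert d.com -> 10.0.0.4 (expiry=46+1=47). clock=46
Op 21: tick 5 -> clock=51. purged={d.com}
Op 22: tick 6 -> clock=57.
Op 23: tick 6 -> clock=63.
Op 24: tick 4 -> clock=67.
Op 25: insert a.com -> 10.0.0.4 (expiry=67+1=68). clock=67
Op 26: insert b.com -> 10.0.0.5 (expiry=67+2=69). clock=67
Op 27: tick 1 -> clock=68. purged={a.com}
Op 28: tick 8 -> clock=76. purged={b.com}
Op 29: insert c.com -> 10.0.0.5 (expiry=76+2=78). clock=76
Op 30: tick 5 -> clock=81. purged={c.com}
Final clock = 81
Final cache (unexpired): {} -> size=0

Answer: clock=81 cache_size=0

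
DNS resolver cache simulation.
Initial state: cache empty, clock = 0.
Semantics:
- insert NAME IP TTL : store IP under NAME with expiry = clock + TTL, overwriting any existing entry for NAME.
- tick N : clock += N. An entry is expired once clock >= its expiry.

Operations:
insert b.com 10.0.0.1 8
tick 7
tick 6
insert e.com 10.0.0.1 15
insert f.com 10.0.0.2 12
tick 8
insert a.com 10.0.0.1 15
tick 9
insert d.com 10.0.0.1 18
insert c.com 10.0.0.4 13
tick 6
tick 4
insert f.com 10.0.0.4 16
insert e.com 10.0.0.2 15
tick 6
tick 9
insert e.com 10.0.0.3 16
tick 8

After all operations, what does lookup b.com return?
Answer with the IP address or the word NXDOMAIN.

Op 1: insert b.com -> 10.0.0.1 (expiry=0+8=8). clock=0
Op 2: tick 7 -> clock=7.
Op 3: tick 6 -> clock=13. purged={b.com}
Op 4: insert e.com -> 10.0.0.1 (expiry=13+15=28). clock=13
Op 5: insert f.com -> 10.0.0.2 (expiry=13+12=25). clock=13
Op 6: tick 8 -> clock=21.
Op 7: insert a.com -> 10.0.0.1 (expiry=21+15=36). clock=21
Op 8: tick 9 -> clock=30. purged={e.com,f.com}
Op 9: insert d.com -> 10.0.0.1 (expiry=30+18=48). clock=30
Op 10: insert c.com -> 10.0.0.4 (expiry=30+13=43). clock=30
Op 11: tick 6 -> clock=36. purged={a.com}
Op 12: tick 4 -> clock=40.
Op 13: insert f.com -> 10.0.0.4 (expiry=40+16=56). clock=40
Op 14: insert e.com -> 10.0.0.2 (expiry=40+15=55). clock=40
Op 15: tick 6 -> clock=46. purged={c.com}
Op 16: tick 9 -> clock=55. purged={d.com,e.com}
Op 17: insert e.com -> 10.0.0.3 (expiry=55+16=71). clock=55
Op 18: tick 8 -> clock=63. purged={f.com}
lookup b.com: not in cache (expired or never inserted)

Answer: NXDOMAIN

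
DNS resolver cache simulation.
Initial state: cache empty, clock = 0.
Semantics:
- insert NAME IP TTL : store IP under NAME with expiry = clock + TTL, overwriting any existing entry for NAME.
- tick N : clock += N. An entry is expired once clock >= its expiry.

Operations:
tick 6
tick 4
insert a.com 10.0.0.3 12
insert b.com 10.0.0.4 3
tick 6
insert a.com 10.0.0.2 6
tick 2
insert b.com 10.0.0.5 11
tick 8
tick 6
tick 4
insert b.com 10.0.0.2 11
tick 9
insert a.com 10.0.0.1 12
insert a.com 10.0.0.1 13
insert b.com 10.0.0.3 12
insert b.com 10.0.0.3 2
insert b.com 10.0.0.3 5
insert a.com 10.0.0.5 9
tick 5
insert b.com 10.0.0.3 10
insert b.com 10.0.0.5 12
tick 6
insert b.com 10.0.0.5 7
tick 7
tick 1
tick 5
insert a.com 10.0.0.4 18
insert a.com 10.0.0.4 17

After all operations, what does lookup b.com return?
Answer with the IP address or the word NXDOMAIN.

Answer: NXDOMAIN

Derivation:
Op 1: tick 6 -> clock=6.
Op 2: tick 4 -> clock=10.
Op 3: insert a.com -> 10.0.0.3 (expiry=10+12=22). clock=10
Op 4: insert b.com -> 10.0.0.4 (expiry=10+3=13). clock=10
Op 5: tick 6 -> clock=16. purged={b.com}
Op 6: insert a.com -> 10.0.0.2 (expiry=16+6=22). clock=16
Op 7: tick 2 -> clock=18.
Op 8: insert b.com -> 10.0.0.5 (expiry=18+11=29). clock=18
Op 9: tick 8 -> clock=26. purged={a.com}
Op 10: tick 6 -> clock=32. purged={b.com}
Op 11: tick 4 -> clock=36.
Op 12: insert b.com -> 10.0.0.2 (expiry=36+11=47). clock=36
Op 13: tick 9 -> clock=45.
Op 14: insert a.com -> 10.0.0.1 (expiry=45+12=57). clock=45
Op 15: insert a.com -> 10.0.0.1 (expiry=45+13=58). clock=45
Op 16: insert b.com -> 10.0.0.3 (expiry=45+12=57). clock=45
Op 17: insert b.com -> 10.0.0.3 (expiry=45+2=47). clock=45
Op 18: insert b.com -> 10.0.0.3 (expiry=45+5=50). clock=45
Op 19: insert a.com -> 10.0.0.5 (expiry=45+9=54). clock=45
Op 20: tick 5 -> clock=50. purged={b.com}
Op 21: insert b.com -> 10.0.0.3 (expiry=50+10=60). clock=50
Op 22: insert b.com -> 10.0.0.5 (expiry=50+12=62). clock=50
Op 23: tick 6 -> clock=56. purged={a.com}
Op 24: insert b.com -> 10.0.0.5 (expiry=56+7=63). clock=56
Op 25: tick 7 -> clock=63. purged={b.com}
Op 26: tick 1 -> clock=64.
Op 27: tick 5 -> clock=69.
Op 28: insert a.com -> 10.0.0.4 (expiry=69+18=87). clock=69
Op 29: insert a.com -> 10.0.0.4 (expiry=69+17=86). clock=69
lookup b.com: not in cache (expired or never inserted)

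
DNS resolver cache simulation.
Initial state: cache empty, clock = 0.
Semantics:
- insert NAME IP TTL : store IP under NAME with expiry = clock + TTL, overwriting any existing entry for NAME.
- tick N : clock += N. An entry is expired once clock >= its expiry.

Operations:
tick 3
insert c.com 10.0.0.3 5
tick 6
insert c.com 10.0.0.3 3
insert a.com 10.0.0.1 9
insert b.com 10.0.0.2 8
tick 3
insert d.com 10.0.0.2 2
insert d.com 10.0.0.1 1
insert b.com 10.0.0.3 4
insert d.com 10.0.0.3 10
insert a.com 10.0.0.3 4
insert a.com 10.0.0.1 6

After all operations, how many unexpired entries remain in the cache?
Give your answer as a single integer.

Answer: 3

Derivation:
Op 1: tick 3 -> clock=3.
Op 2: insert c.com -> 10.0.0.3 (expiry=3+5=8). clock=3
Op 3: tick 6 -> clock=9. purged={c.com}
Op 4: insert c.com -> 10.0.0.3 (expiry=9+3=12). clock=9
Op 5: insert a.com -> 10.0.0.1 (expiry=9+9=18). clock=9
Op 6: insert b.com -> 10.0.0.2 (expiry=9+8=17). clock=9
Op 7: tick 3 -> clock=12. purged={c.com}
Op 8: insert d.com -> 10.0.0.2 (expiry=12+2=14). clock=12
Op 9: insert d.com -> 10.0.0.1 (expiry=12+1=13). clock=12
Op 10: insert b.com -> 10.0.0.3 (expiry=12+4=16). clock=12
Op 11: insert d.com -> 10.0.0.3 (expiry=12+10=22). clock=12
Op 12: insert a.com -> 10.0.0.3 (expiry=12+4=16). clock=12
Op 13: insert a.com -> 10.0.0.1 (expiry=12+6=18). clock=12
Final cache (unexpired): {a.com,b.com,d.com} -> size=3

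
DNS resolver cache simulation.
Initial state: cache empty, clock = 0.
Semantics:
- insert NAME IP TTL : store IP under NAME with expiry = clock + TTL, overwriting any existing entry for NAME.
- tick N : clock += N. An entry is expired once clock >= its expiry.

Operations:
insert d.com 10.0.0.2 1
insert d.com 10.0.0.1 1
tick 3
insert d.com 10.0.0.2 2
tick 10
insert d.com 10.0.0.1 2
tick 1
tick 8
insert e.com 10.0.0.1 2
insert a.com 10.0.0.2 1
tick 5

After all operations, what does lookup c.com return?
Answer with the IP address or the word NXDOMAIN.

Answer: NXDOMAIN

Derivation:
Op 1: insert d.com -> 10.0.0.2 (expiry=0+1=1). clock=0
Op 2: insert d.com -> 10.0.0.1 (expiry=0+1=1). clock=0
Op 3: tick 3 -> clock=3. purged={d.com}
Op 4: insert d.com -> 10.0.0.2 (expiry=3+2=5). clock=3
Op 5: tick 10 -> clock=13. purged={d.com}
Op 6: insert d.com -> 10.0.0.1 (expiry=13+2=15). clock=13
Op 7: tick 1 -> clock=14.
Op 8: tick 8 -> clock=22. purged={d.com}
Op 9: insert e.com -> 10.0.0.1 (expiry=22+2=24). clock=22
Op 10: insert a.com -> 10.0.0.2 (expiry=22+1=23). clock=22
Op 11: tick 5 -> clock=27. purged={a.com,e.com}
lookup c.com: not in cache (expired or never inserted)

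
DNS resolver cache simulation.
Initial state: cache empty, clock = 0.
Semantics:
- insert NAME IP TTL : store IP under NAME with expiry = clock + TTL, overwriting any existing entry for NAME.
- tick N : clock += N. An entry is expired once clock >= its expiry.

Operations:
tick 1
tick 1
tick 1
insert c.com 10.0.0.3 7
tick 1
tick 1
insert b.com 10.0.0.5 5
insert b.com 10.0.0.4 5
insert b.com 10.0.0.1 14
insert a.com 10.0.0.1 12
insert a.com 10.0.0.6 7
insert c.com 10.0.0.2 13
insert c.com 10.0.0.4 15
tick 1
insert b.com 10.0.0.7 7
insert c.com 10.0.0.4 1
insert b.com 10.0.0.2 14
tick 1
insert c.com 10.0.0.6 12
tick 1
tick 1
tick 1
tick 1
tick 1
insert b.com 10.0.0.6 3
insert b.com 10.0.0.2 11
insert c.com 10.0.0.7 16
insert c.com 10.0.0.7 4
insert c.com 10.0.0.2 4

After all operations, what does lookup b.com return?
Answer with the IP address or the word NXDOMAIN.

Op 1: tick 1 -> clock=1.
Op 2: tick 1 -> clock=2.
Op 3: tick 1 -> clock=3.
Op 4: insert c.com -> 10.0.0.3 (expiry=3+7=10). clock=3
Op 5: tick 1 -> clock=4.
Op 6: tick 1 -> clock=5.
Op 7: insert b.com -> 10.0.0.5 (expiry=5+5=10). clock=5
Op 8: insert b.com -> 10.0.0.4 (expiry=5+5=10). clock=5
Op 9: insert b.com -> 10.0.0.1 (expiry=5+14=19). clock=5
Op 10: insert a.com -> 10.0.0.1 (expiry=5+12=17). clock=5
Op 11: insert a.com -> 10.0.0.6 (expiry=5+7=12). clock=5
Op 12: insert c.com -> 10.0.0.2 (expiry=5+13=18). clock=5
Op 13: insert c.com -> 10.0.0.4 (expiry=5+15=20). clock=5
Op 14: tick 1 -> clock=6.
Op 15: insert b.com -> 10.0.0.7 (expiry=6+7=13). clock=6
Op 16: insert c.com -> 10.0.0.4 (expiry=6+1=7). clock=6
Op 17: insert b.com -> 10.0.0.2 (expiry=6+14=20). clock=6
Op 18: tick 1 -> clock=7. purged={c.com}
Op 19: insert c.com -> 10.0.0.6 (expiry=7+12=19). clock=7
Op 20: tick 1 -> clock=8.
Op 21: tick 1 -> clock=9.
Op 22: tick 1 -> clock=10.
Op 23: tick 1 -> clock=11.
Op 24: tick 1 -> clock=12. purged={a.com}
Op 25: insert b.com -> 10.0.0.6 (expiry=12+3=15). clock=12
Op 26: insert b.com -> 10.0.0.2 (expiry=12+11=23). clock=12
Op 27: insert c.com -> 10.0.0.7 (expiry=12+16=28). clock=12
Op 28: insert c.com -> 10.0.0.7 (expiry=12+4=16). clock=12
Op 29: insert c.com -> 10.0.0.2 (expiry=12+4=16). clock=12
lookup b.com: present, ip=10.0.0.2 expiry=23 > clock=12

Answer: 10.0.0.2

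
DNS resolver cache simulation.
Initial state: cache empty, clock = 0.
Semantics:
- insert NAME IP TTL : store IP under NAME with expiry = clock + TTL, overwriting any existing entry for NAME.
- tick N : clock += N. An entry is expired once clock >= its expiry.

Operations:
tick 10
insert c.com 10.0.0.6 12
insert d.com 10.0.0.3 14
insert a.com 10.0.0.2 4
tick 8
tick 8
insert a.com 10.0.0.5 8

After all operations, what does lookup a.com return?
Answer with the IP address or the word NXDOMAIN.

Answer: 10.0.0.5

Derivation:
Op 1: tick 10 -> clock=10.
Op 2: insert c.com -> 10.0.0.6 (expiry=10+12=22). clock=10
Op 3: insert d.com -> 10.0.0.3 (expiry=10+14=24). clock=10
Op 4: insert a.com -> 10.0.0.2 (expiry=10+4=14). clock=10
Op 5: tick 8 -> clock=18. purged={a.com}
Op 6: tick 8 -> clock=26. purged={c.com,d.com}
Op 7: insert a.com -> 10.0.0.5 (expiry=26+8=34). clock=26
lookup a.com: present, ip=10.0.0.5 expiry=34 > clock=26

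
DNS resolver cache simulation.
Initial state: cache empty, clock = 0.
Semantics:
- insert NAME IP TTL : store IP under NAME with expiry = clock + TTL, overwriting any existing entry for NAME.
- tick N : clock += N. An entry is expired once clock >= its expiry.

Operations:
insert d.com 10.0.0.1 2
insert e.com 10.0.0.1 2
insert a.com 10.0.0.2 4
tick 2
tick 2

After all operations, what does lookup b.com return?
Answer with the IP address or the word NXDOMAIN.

Op 1: insert d.com -> 10.0.0.1 (expiry=0+2=2). clock=0
Op 2: insert e.com -> 10.0.0.1 (expiry=0+2=2). clock=0
Op 3: insert a.com -> 10.0.0.2 (expiry=0+4=4). clock=0
Op 4: tick 2 -> clock=2. purged={d.com,e.com}
Op 5: tick 2 -> clock=4. purged={a.com}
lookup b.com: not in cache (expired or never inserted)

Answer: NXDOMAIN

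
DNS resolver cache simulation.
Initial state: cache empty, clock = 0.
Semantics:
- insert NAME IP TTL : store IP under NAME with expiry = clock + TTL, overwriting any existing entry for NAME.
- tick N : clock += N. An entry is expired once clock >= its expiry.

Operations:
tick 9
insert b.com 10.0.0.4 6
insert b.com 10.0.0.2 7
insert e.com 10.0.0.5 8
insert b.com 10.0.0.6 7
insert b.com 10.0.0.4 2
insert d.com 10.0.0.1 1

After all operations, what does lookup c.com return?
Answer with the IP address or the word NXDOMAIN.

Op 1: tick 9 -> clock=9.
Op 2: insert b.com -> 10.0.0.4 (expiry=9+6=15). clock=9
Op 3: insert b.com -> 10.0.0.2 (expiry=9+7=16). clock=9
Op 4: insert e.com -> 10.0.0.5 (expiry=9+8=17). clock=9
Op 5: insert b.com -> 10.0.0.6 (expiry=9+7=16). clock=9
Op 6: insert b.com -> 10.0.0.4 (expiry=9+2=11). clock=9
Op 7: insert d.com -> 10.0.0.1 (expiry=9+1=10). clock=9
lookup c.com: not in cache (expired or never inserted)

Answer: NXDOMAIN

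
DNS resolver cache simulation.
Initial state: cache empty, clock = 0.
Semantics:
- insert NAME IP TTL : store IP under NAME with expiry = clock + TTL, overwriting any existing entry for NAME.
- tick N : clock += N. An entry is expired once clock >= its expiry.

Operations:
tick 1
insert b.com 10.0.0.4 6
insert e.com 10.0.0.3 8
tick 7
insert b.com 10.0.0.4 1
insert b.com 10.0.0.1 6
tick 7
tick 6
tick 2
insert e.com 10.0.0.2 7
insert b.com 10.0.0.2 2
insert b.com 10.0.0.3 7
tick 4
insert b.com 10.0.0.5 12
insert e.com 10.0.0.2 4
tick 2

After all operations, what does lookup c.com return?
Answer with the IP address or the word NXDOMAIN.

Answer: NXDOMAIN

Derivation:
Op 1: tick 1 -> clock=1.
Op 2: insert b.com -> 10.0.0.4 (expiry=1+6=7). clock=1
Op 3: insert e.com -> 10.0.0.3 (expiry=1+8=9). clock=1
Op 4: tick 7 -> clock=8. purged={b.com}
Op 5: insert b.com -> 10.0.0.4 (expiry=8+1=9). clock=8
Op 6: insert b.com -> 10.0.0.1 (expiry=8+6=14). clock=8
Op 7: tick 7 -> clock=15. purged={b.com,e.com}
Op 8: tick 6 -> clock=21.
Op 9: tick 2 -> clock=23.
Op 10: insert e.com -> 10.0.0.2 (expiry=23+7=30). clock=23
Op 11: insert b.com -> 10.0.0.2 (expiry=23+2=25). clock=23
Op 12: insert b.com -> 10.0.0.3 (expiry=23+7=30). clock=23
Op 13: tick 4 -> clock=27.
Op 14: insert b.com -> 10.0.0.5 (expiry=27+12=39). clock=27
Op 15: insert e.com -> 10.0.0.2 (expiry=27+4=31). clock=27
Op 16: tick 2 -> clock=29.
lookup c.com: not in cache (expired or never inserted)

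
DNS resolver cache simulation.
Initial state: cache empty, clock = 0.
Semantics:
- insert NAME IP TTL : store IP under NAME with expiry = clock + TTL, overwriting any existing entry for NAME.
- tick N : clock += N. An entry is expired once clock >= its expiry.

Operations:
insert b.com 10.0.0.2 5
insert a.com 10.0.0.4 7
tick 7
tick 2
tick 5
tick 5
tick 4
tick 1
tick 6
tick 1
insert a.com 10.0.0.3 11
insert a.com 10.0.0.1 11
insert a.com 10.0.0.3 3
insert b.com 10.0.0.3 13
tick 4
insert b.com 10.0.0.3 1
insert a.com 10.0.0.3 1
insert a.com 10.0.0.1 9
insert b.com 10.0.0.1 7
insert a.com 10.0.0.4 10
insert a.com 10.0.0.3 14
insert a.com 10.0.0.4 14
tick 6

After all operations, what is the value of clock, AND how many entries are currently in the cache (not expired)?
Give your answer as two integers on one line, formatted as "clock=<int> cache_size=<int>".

Op 1: insert b.com -> 10.0.0.2 (expiry=0+5=5). clock=0
Op 2: insert a.com -> 10.0.0.4 (expiry=0+7=7). clock=0
Op 3: tick 7 -> clock=7. purged={a.com,b.com}
Op 4: tick 2 -> clock=9.
Op 5: tick 5 -> clock=14.
Op 6: tick 5 -> clock=19.
Op 7: tick 4 -> clock=23.
Op 8: tick 1 -> clock=24.
Op 9: tick 6 -> clock=30.
Op 10: tick 1 -> clock=31.
Op 11: insert a.com -> 10.0.0.3 (expiry=31+11=42). clock=31
Op 12: insert a.com -> 10.0.0.1 (expiry=31+11=42). clock=31
Op 13: insert a.com -> 10.0.0.3 (expiry=31+3=34). clock=31
Op 14: insert b.com -> 10.0.0.3 (expiry=31+13=44). clock=31
Op 15: tick 4 -> clock=35. purged={a.com}
Op 16: insert b.com -> 10.0.0.3 (expiry=35+1=36). clock=35
Op 17: insert a.com -> 10.0.0.3 (expiry=35+1=36). clock=35
Op 18: insert a.com -> 10.0.0.1 (expiry=35+9=44). clock=35
Op 19: insert b.com -> 10.0.0.1 (expiry=35+7=42). clock=35
Op 20: insert a.com -> 10.0.0.4 (expiry=35+10=45). clock=35
Op 21: insert a.com -> 10.0.0.3 (expiry=35+14=49). clock=35
Op 22: insert a.com -> 10.0.0.4 (expiry=35+14=49). clock=35
Op 23: tick 6 -> clock=41.
Final clock = 41
Final cache (unexpired): {a.com,b.com} -> size=2

Answer: clock=41 cache_size=2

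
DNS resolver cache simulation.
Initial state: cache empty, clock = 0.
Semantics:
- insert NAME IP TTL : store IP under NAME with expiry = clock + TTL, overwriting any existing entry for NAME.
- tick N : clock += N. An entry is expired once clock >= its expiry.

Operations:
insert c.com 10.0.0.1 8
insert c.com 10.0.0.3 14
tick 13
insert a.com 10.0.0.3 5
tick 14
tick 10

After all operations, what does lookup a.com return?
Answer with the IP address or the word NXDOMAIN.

Answer: NXDOMAIN

Derivation:
Op 1: insert c.com -> 10.0.0.1 (expiry=0+8=8). clock=0
Op 2: insert c.com -> 10.0.0.3 (expiry=0+14=14). clock=0
Op 3: tick 13 -> clock=13.
Op 4: insert a.com -> 10.0.0.3 (expiry=13+5=18). clock=13
Op 5: tick 14 -> clock=27. purged={a.com,c.com}
Op 6: tick 10 -> clock=37.
lookup a.com: not in cache (expired or never inserted)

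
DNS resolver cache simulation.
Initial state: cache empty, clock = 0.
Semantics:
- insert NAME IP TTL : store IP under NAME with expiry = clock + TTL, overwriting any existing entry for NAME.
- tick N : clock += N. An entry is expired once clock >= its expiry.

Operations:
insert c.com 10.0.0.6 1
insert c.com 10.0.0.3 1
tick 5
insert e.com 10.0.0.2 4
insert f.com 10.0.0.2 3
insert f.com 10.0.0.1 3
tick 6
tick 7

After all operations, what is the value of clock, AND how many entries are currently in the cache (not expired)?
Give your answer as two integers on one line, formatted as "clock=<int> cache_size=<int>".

Answer: clock=18 cache_size=0

Derivation:
Op 1: insert c.com -> 10.0.0.6 (expiry=0+1=1). clock=0
Op 2: insert c.com -> 10.0.0.3 (expiry=0+1=1). clock=0
Op 3: tick 5 -> clock=5. purged={c.com}
Op 4: insert e.com -> 10.0.0.2 (expiry=5+4=9). clock=5
Op 5: insert f.com -> 10.0.0.2 (expiry=5+3=8). clock=5
Op 6: insert f.com -> 10.0.0.1 (expiry=5+3=8). clock=5
Op 7: tick 6 -> clock=11. purged={e.com,f.com}
Op 8: tick 7 -> clock=18.
Final clock = 18
Final cache (unexpired): {} -> size=0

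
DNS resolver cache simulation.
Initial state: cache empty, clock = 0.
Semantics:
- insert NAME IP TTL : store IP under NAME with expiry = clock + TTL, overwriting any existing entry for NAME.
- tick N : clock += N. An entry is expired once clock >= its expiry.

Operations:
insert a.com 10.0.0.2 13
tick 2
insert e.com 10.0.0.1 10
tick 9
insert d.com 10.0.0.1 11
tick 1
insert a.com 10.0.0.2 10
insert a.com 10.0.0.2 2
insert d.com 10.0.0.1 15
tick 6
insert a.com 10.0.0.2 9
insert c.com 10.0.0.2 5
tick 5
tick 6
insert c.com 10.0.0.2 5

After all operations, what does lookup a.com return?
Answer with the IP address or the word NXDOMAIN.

Op 1: insert a.com -> 10.0.0.2 (expiry=0+13=13). clock=0
Op 2: tick 2 -> clock=2.
Op 3: insert e.com -> 10.0.0.1 (expiry=2+10=12). clock=2
Op 4: tick 9 -> clock=11.
Op 5: insert d.com -> 10.0.0.1 (expiry=11+11=22). clock=11
Op 6: tick 1 -> clock=12. purged={e.com}
Op 7: insert a.com -> 10.0.0.2 (expiry=12+10=22). clock=12
Op 8: insert a.com -> 10.0.0.2 (expiry=12+2=14). clock=12
Op 9: insert d.com -> 10.0.0.1 (expiry=12+15=27). clock=12
Op 10: tick 6 -> clock=18. purged={a.com}
Op 11: insert a.com -> 10.0.0.2 (expiry=18+9=27). clock=18
Op 12: insert c.com -> 10.0.0.2 (expiry=18+5=23). clock=18
Op 13: tick 5 -> clock=23. purged={c.com}
Op 14: tick 6 -> clock=29. purged={a.com,d.com}
Op 15: insert c.com -> 10.0.0.2 (expiry=29+5=34). clock=29
lookup a.com: not in cache (expired or never inserted)

Answer: NXDOMAIN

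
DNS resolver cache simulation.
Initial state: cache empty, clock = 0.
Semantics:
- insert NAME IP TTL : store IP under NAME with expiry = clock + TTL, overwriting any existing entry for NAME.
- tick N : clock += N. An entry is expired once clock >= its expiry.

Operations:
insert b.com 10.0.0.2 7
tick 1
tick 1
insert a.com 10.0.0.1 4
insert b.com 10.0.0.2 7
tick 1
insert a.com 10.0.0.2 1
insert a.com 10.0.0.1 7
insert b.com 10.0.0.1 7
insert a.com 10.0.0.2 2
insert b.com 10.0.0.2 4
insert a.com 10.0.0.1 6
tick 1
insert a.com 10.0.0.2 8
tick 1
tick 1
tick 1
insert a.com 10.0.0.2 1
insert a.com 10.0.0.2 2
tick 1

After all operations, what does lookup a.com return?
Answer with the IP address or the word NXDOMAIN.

Answer: 10.0.0.2

Derivation:
Op 1: insert b.com -> 10.0.0.2 (expiry=0+7=7). clock=0
Op 2: tick 1 -> clock=1.
Op 3: tick 1 -> clock=2.
Op 4: insert a.com -> 10.0.0.1 (expiry=2+4=6). clock=2
Op 5: insert b.com -> 10.0.0.2 (expiry=2+7=9). clock=2
Op 6: tick 1 -> clock=3.
Op 7: insert a.com -> 10.0.0.2 (expiry=3+1=4). clock=3
Op 8: insert a.com -> 10.0.0.1 (expiry=3+7=10). clock=3
Op 9: insert b.com -> 10.0.0.1 (expiry=3+7=10). clock=3
Op 10: insert a.com -> 10.0.0.2 (expiry=3+2=5). clock=3
Op 11: insert b.com -> 10.0.0.2 (expiry=3+4=7). clock=3
Op 12: insert a.com -> 10.0.0.1 (expiry=3+6=9). clock=3
Op 13: tick 1 -> clock=4.
Op 14: insert a.com -> 10.0.0.2 (expiry=4+8=12). clock=4
Op 15: tick 1 -> clock=5.
Op 16: tick 1 -> clock=6.
Op 17: tick 1 -> clock=7. purged={b.com}
Op 18: insert a.com -> 10.0.0.2 (expiry=7+1=8). clock=7
Op 19: insert a.com -> 10.0.0.2 (expiry=7+2=9). clock=7
Op 20: tick 1 -> clock=8.
lookup a.com: present, ip=10.0.0.2 expiry=9 > clock=8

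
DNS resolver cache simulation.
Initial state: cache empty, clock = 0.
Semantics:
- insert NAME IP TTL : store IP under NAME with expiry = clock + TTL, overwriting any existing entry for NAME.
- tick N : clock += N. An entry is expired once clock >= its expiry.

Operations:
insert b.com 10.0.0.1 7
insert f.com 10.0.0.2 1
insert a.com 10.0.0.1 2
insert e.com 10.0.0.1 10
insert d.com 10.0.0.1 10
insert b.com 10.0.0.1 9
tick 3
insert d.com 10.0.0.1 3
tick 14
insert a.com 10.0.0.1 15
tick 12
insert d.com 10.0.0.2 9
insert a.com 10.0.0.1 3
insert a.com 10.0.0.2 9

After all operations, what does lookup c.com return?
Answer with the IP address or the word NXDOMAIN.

Op 1: insert b.com -> 10.0.0.1 (expiry=0+7=7). clock=0
Op 2: insert f.com -> 10.0.0.2 (expiry=0+1=1). clock=0
Op 3: insert a.com -> 10.0.0.1 (expiry=0+2=2). clock=0
Op 4: insert e.com -> 10.0.0.1 (expiry=0+10=10). clock=0
Op 5: insert d.com -> 10.0.0.1 (expiry=0+10=10). clock=0
Op 6: insert b.com -> 10.0.0.1 (expiry=0+9=9). clock=0
Op 7: tick 3 -> clock=3. purged={a.com,f.com}
Op 8: insert d.com -> 10.0.0.1 (expiry=3+3=6). clock=3
Op 9: tick 14 -> clock=17. purged={b.com,d.com,e.com}
Op 10: insert a.com -> 10.0.0.1 (expiry=17+15=32). clock=17
Op 11: tick 12 -> clock=29.
Op 12: insert d.com -> 10.0.0.2 (expiry=29+9=38). clock=29
Op 13: insert a.com -> 10.0.0.1 (expiry=29+3=32). clock=29
Op 14: insert a.com -> 10.0.0.2 (expiry=29+9=38). clock=29
lookup c.com: not in cache (expired or never inserted)

Answer: NXDOMAIN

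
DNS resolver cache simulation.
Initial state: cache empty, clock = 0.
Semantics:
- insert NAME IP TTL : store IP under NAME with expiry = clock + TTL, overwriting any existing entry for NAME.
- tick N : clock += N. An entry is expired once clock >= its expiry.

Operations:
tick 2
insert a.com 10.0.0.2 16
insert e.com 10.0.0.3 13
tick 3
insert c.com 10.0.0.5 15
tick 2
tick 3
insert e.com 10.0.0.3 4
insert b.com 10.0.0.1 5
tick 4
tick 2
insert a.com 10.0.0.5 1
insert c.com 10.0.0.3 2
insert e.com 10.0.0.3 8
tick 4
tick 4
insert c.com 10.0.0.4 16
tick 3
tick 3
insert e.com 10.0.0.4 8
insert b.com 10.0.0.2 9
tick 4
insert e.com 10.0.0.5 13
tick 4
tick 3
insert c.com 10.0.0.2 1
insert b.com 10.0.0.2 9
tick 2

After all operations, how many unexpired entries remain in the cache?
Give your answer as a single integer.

Answer: 2

Derivation:
Op 1: tick 2 -> clock=2.
Op 2: insert a.com -> 10.0.0.2 (expiry=2+16=18). clock=2
Op 3: insert e.com -> 10.0.0.3 (expiry=2+13=15). clock=2
Op 4: tick 3 -> clock=5.
Op 5: insert c.com -> 10.0.0.5 (expiry=5+15=20). clock=5
Op 6: tick 2 -> clock=7.
Op 7: tick 3 -> clock=10.
Op 8: insert e.com -> 10.0.0.3 (expiry=10+4=14). clock=10
Op 9: insert b.com -> 10.0.0.1 (expiry=10+5=15). clock=10
Op 10: tick 4 -> clock=14. purged={e.com}
Op 11: tick 2 -> clock=16. purged={b.com}
Op 12: insert a.com -> 10.0.0.5 (expiry=16+1=17). clock=16
Op 13: insert c.com -> 10.0.0.3 (expiry=16+2=18). clock=16
Op 14: insert e.com -> 10.0.0.3 (expiry=16+8=24). clock=16
Op 15: tick 4 -> clock=20. purged={a.com,c.com}
Op 16: tick 4 -> clock=24. purged={e.com}
Op 17: insert c.com -> 10.0.0.4 (expiry=24+16=40). clock=24
Op 18: tick 3 -> clock=27.
Op 19: tick 3 -> clock=30.
Op 20: insert e.com -> 10.0.0.4 (expiry=30+8=38). clock=30
Op 21: insert b.com -> 10.0.0.2 (expiry=30+9=39). clock=30
Op 22: tick 4 -> clock=34.
Op 23: insert e.com -> 10.0.0.5 (expiry=34+13=47). clock=34
Op 24: tick 4 -> clock=38.
Op 25: tick 3 -> clock=41. purged={b.com,c.com}
Op 26: insert c.com -> 10.0.0.2 (expiry=41+1=42). clock=41
Op 27: insert b.com -> 10.0.0.2 (expiry=41+9=50). clock=41
Op 28: tick 2 -> clock=43. purged={c.com}
Final cache (unexpired): {b.com,e.com} -> size=2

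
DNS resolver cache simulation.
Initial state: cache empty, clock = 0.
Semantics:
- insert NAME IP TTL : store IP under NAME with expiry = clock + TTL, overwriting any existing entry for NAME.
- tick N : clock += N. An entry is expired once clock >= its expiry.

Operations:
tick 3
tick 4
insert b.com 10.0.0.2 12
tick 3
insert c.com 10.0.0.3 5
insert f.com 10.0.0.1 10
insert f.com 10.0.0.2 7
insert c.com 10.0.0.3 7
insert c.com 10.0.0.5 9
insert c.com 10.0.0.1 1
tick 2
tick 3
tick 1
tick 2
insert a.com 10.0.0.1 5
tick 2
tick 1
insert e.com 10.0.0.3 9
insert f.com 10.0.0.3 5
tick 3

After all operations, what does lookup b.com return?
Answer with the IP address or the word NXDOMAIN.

Op 1: tick 3 -> clock=3.
Op 2: tick 4 -> clock=7.
Op 3: insert b.com -> 10.0.0.2 (expiry=7+12=19). clock=7
Op 4: tick 3 -> clock=10.
Op 5: insert c.com -> 10.0.0.3 (expiry=10+5=15). clock=10
Op 6: insert f.com -> 10.0.0.1 (expiry=10+10=20). clock=10
Op 7: insert f.com -> 10.0.0.2 (expiry=10+7=17). clock=10
Op 8: insert c.com -> 10.0.0.3 (expiry=10+7=17). clock=10
Op 9: insert c.com -> 10.0.0.5 (expiry=10+9=19). clock=10
Op 10: insert c.com -> 10.0.0.1 (expiry=10+1=11). clock=10
Op 11: tick 2 -> clock=12. purged={c.com}
Op 12: tick 3 -> clock=15.
Op 13: tick 1 -> clock=16.
Op 14: tick 2 -> clock=18. purged={f.com}
Op 15: insert a.com -> 10.0.0.1 (expiry=18+5=23). clock=18
Op 16: tick 2 -> clock=20. purged={b.com}
Op 17: tick 1 -> clock=21.
Op 18: insert e.com -> 10.0.0.3 (expiry=21+9=30). clock=21
Op 19: insert f.com -> 10.0.0.3 (expiry=21+5=26). clock=21
Op 20: tick 3 -> clock=24. purged={a.com}
lookup b.com: not in cache (expired or never inserted)

Answer: NXDOMAIN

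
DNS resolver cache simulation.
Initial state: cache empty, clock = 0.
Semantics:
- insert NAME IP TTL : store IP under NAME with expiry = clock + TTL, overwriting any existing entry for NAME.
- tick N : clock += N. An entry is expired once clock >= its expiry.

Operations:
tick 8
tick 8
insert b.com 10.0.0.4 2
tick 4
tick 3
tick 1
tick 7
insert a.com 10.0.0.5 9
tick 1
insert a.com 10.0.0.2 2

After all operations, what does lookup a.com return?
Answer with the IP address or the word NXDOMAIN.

Answer: 10.0.0.2

Derivation:
Op 1: tick 8 -> clock=8.
Op 2: tick 8 -> clock=16.
Op 3: insert b.com -> 10.0.0.4 (expiry=16+2=18). clock=16
Op 4: tick 4 -> clock=20. purged={b.com}
Op 5: tick 3 -> clock=23.
Op 6: tick 1 -> clock=24.
Op 7: tick 7 -> clock=31.
Op 8: insert a.com -> 10.0.0.5 (expiry=31+9=40). clock=31
Op 9: tick 1 -> clock=32.
Op 10: insert a.com -> 10.0.0.2 (expiry=32+2=34). clock=32
lookup a.com: present, ip=10.0.0.2 expiry=34 > clock=32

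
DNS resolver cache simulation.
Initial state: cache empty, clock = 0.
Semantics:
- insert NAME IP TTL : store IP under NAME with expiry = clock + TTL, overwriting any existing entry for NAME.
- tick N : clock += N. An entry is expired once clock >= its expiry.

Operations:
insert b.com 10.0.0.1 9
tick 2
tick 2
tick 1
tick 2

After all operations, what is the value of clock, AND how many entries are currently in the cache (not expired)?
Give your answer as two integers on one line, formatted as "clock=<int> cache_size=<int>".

Answer: clock=7 cache_size=1

Derivation:
Op 1: insert b.com -> 10.0.0.1 (expiry=0+9=9). clock=0
Op 2: tick 2 -> clock=2.
Op 3: tick 2 -> clock=4.
Op 4: tick 1 -> clock=5.
Op 5: tick 2 -> clock=7.
Final clock = 7
Final cache (unexpired): {b.com} -> size=1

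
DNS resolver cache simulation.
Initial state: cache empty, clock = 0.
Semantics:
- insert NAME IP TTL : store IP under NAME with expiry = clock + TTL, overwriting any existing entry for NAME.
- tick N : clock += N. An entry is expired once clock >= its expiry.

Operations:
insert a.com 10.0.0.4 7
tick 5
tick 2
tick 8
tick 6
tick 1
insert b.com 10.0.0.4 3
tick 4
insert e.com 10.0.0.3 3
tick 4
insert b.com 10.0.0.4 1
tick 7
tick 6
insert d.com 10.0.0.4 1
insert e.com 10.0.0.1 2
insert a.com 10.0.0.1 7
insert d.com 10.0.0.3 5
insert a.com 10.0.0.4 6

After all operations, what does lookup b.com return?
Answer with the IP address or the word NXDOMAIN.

Answer: NXDOMAIN

Derivation:
Op 1: insert a.com -> 10.0.0.4 (expiry=0+7=7). clock=0
Op 2: tick 5 -> clock=5.
Op 3: tick 2 -> clock=7. purged={a.com}
Op 4: tick 8 -> clock=15.
Op 5: tick 6 -> clock=21.
Op 6: tick 1 -> clock=22.
Op 7: insert b.com -> 10.0.0.4 (expiry=22+3=25). clock=22
Op 8: tick 4 -> clock=26. purged={b.com}
Op 9: insert e.com -> 10.0.0.3 (expiry=26+3=29). clock=26
Op 10: tick 4 -> clock=30. purged={e.com}
Op 11: insert b.com -> 10.0.0.4 (expiry=30+1=31). clock=30
Op 12: tick 7 -> clock=37. purged={b.com}
Op 13: tick 6 -> clock=43.
Op 14: insert d.com -> 10.0.0.4 (expiry=43+1=44). clock=43
Op 15: insert e.com -> 10.0.0.1 (expiry=43+2=45). clock=43
Op 16: insert a.com -> 10.0.0.1 (expiry=43+7=50). clock=43
Op 17: insert d.com -> 10.0.0.3 (expiry=43+5=48). clock=43
Op 18: insert a.com -> 10.0.0.4 (expiry=43+6=49). clock=43
lookup b.com: not in cache (expired or never inserted)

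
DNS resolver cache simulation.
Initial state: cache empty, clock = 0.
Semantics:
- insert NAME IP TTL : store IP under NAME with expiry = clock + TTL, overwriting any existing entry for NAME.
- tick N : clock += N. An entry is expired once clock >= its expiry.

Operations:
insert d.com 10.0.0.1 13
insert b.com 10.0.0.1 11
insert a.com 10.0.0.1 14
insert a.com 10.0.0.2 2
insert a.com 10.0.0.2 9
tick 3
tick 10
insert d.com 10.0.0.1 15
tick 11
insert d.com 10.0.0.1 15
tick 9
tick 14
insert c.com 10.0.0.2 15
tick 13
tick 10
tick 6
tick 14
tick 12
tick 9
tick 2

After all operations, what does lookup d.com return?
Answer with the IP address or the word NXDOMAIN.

Answer: NXDOMAIN

Derivation:
Op 1: insert d.com -> 10.0.0.1 (expiry=0+13=13). clock=0
Op 2: insert b.com -> 10.0.0.1 (expiry=0+11=11). clock=0
Op 3: insert a.com -> 10.0.0.1 (expiry=0+14=14). clock=0
Op 4: insert a.com -> 10.0.0.2 (expiry=0+2=2). clock=0
Op 5: insert a.com -> 10.0.0.2 (expiry=0+9=9). clock=0
Op 6: tick 3 -> clock=3.
Op 7: tick 10 -> clock=13. purged={a.com,b.com,d.com}
Op 8: insert d.com -> 10.0.0.1 (expiry=13+15=28). clock=13
Op 9: tick 11 -> clock=24.
Op 10: insert d.com -> 10.0.0.1 (expiry=24+15=39). clock=24
Op 11: tick 9 -> clock=33.
Op 12: tick 14 -> clock=47. purged={d.com}
Op 13: insert c.com -> 10.0.0.2 (expiry=47+15=62). clock=47
Op 14: tick 13 -> clock=60.
Op 15: tick 10 -> clock=70. purged={c.com}
Op 16: tick 6 -> clock=76.
Op 17: tick 14 -> clock=90.
Op 18: tick 12 -> clock=102.
Op 19: tick 9 -> clock=111.
Op 20: tick 2 -> clock=113.
lookup d.com: not in cache (expired or never inserted)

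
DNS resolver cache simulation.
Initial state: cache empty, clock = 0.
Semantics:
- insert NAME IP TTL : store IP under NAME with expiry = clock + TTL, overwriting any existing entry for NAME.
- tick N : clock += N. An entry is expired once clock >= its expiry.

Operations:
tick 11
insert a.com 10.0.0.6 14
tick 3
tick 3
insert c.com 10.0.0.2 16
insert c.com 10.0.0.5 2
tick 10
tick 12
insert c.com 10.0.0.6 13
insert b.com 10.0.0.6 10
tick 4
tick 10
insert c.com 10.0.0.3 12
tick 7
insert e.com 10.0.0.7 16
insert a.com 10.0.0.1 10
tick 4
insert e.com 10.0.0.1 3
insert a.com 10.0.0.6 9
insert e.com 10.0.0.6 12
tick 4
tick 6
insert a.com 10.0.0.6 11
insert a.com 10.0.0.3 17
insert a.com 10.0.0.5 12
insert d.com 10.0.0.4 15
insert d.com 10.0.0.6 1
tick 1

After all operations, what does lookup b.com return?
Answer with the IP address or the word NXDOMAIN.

Op 1: tick 11 -> clock=11.
Op 2: insert a.com -> 10.0.0.6 (expiry=11+14=25). clock=11
Op 3: tick 3 -> clock=14.
Op 4: tick 3 -> clock=17.
Op 5: insert c.com -> 10.0.0.2 (expiry=17+16=33). clock=17
Op 6: insert c.com -> 10.0.0.5 (expiry=17+2=19). clock=17
Op 7: tick 10 -> clock=27. purged={a.com,c.com}
Op 8: tick 12 -> clock=39.
Op 9: insert c.com -> 10.0.0.6 (expiry=39+13=52). clock=39
Op 10: insert b.com -> 10.0.0.6 (expiry=39+10=49). clock=39
Op 11: tick 4 -> clock=43.
Op 12: tick 10 -> clock=53. purged={b.com,c.com}
Op 13: insert c.com -> 10.0.0.3 (expiry=53+12=65). clock=53
Op 14: tick 7 -> clock=60.
Op 15: insert e.com -> 10.0.0.7 (expiry=60+16=76). clock=60
Op 16: insert a.com -> 10.0.0.1 (expiry=60+10=70). clock=60
Op 17: tick 4 -> clock=64.
Op 18: insert e.com -> 10.0.0.1 (expiry=64+3=67). clock=64
Op 19: insert a.com -> 10.0.0.6 (expiry=64+9=73). clock=64
Op 20: insert e.com -> 10.0.0.6 (expiry=64+12=76). clock=64
Op 21: tick 4 -> clock=68. purged={c.com}
Op 22: tick 6 -> clock=74. purged={a.com}
Op 23: insert a.com -> 10.0.0.6 (expiry=74+11=85). clock=74
Op 24: insert a.com -> 10.0.0.3 (expiry=74+17=91). clock=74
Op 25: insert a.com -> 10.0.0.5 (expiry=74+12=86). clock=74
Op 26: insert d.com -> 10.0.0.4 (expiry=74+15=89). clock=74
Op 27: insert d.com -> 10.0.0.6 (expiry=74+1=75). clock=74
Op 28: tick 1 -> clock=75. purged={d.com}
lookup b.com: not in cache (expired or never inserted)

Answer: NXDOMAIN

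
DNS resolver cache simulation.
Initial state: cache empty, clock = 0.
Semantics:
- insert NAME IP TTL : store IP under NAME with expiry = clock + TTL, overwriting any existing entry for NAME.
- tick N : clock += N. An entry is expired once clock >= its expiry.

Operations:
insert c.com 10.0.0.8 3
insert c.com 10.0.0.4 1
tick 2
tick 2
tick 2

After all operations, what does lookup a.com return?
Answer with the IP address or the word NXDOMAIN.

Answer: NXDOMAIN

Derivation:
Op 1: insert c.com -> 10.0.0.8 (expiry=0+3=3). clock=0
Op 2: insert c.com -> 10.0.0.4 (expiry=0+1=1). clock=0
Op 3: tick 2 -> clock=2. purged={c.com}
Op 4: tick 2 -> clock=4.
Op 5: tick 2 -> clock=6.
lookup a.com: not in cache (expired or never inserted)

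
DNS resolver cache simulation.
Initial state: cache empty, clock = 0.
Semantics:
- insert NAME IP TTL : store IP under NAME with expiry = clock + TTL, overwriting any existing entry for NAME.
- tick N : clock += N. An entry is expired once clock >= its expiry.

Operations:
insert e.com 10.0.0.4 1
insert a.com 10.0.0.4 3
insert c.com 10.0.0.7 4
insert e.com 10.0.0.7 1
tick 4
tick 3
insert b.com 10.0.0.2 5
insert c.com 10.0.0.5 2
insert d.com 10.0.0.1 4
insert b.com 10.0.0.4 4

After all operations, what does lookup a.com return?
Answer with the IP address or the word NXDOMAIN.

Answer: NXDOMAIN

Derivation:
Op 1: insert e.com -> 10.0.0.4 (expiry=0+1=1). clock=0
Op 2: insert a.com -> 10.0.0.4 (expiry=0+3=3). clock=0
Op 3: insert c.com -> 10.0.0.7 (expiry=0+4=4). clock=0
Op 4: insert e.com -> 10.0.0.7 (expiry=0+1=1). clock=0
Op 5: tick 4 -> clock=4. purged={a.com,c.com,e.com}
Op 6: tick 3 -> clock=7.
Op 7: insert b.com -> 10.0.0.2 (expiry=7+5=12). clock=7
Op 8: insert c.com -> 10.0.0.5 (expiry=7+2=9). clock=7
Op 9: insert d.com -> 10.0.0.1 (expiry=7+4=11). clock=7
Op 10: insert b.com -> 10.0.0.4 (expiry=7+4=11). clock=7
lookup a.com: not in cache (expired or never inserted)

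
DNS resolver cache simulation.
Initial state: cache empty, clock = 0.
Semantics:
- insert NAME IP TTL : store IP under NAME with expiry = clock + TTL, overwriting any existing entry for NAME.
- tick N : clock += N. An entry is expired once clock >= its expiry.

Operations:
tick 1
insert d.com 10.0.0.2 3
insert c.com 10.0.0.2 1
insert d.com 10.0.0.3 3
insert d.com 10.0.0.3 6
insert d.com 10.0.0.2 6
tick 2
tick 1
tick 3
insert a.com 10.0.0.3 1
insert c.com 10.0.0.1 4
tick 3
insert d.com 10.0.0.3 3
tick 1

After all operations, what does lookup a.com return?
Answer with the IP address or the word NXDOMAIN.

Op 1: tick 1 -> clock=1.
Op 2: insert d.com -> 10.0.0.2 (expiry=1+3=4). clock=1
Op 3: insert c.com -> 10.0.0.2 (expiry=1+1=2). clock=1
Op 4: insert d.com -> 10.0.0.3 (expiry=1+3=4). clock=1
Op 5: insert d.com -> 10.0.0.3 (expiry=1+6=7). clock=1
Op 6: insert d.com -> 10.0.0.2 (expiry=1+6=7). clock=1
Op 7: tick 2 -> clock=3. purged={c.com}
Op 8: tick 1 -> clock=4.
Op 9: tick 3 -> clock=7. purged={d.com}
Op 10: insert a.com -> 10.0.0.3 (expiry=7+1=8). clock=7
Op 11: insert c.com -> 10.0.0.1 (expiry=7+4=11). clock=7
Op 12: tick 3 -> clock=10. purged={a.com}
Op 13: insert d.com -> 10.0.0.3 (expiry=10+3=13). clock=10
Op 14: tick 1 -> clock=11. purged={c.com}
lookup a.com: not in cache (expired or never inserted)

Answer: NXDOMAIN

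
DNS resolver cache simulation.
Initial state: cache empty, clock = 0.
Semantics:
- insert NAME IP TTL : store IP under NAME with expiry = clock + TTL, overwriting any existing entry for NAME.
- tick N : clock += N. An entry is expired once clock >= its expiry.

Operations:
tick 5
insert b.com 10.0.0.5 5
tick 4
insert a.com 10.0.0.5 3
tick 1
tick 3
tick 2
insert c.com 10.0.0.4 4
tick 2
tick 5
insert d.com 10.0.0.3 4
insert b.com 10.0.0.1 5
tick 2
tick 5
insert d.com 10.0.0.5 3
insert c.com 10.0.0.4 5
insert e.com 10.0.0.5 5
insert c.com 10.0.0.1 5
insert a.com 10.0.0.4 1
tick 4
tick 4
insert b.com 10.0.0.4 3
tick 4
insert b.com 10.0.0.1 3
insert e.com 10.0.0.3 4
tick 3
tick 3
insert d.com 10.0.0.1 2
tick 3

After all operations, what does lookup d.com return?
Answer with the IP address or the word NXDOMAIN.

Answer: NXDOMAIN

Derivation:
Op 1: tick 5 -> clock=5.
Op 2: insert b.com -> 10.0.0.5 (expiry=5+5=10). clock=5
Op 3: tick 4 -> clock=9.
Op 4: insert a.com -> 10.0.0.5 (expiry=9+3=12). clock=9
Op 5: tick 1 -> clock=10. purged={b.com}
Op 6: tick 3 -> clock=13. purged={a.com}
Op 7: tick 2 -> clock=15.
Op 8: insert c.com -> 10.0.0.4 (expiry=15+4=19). clock=15
Op 9: tick 2 -> clock=17.
Op 10: tick 5 -> clock=22. purged={c.com}
Op 11: insert d.com -> 10.0.0.3 (expiry=22+4=26). clock=22
Op 12: insert b.com -> 10.0.0.1 (expiry=22+5=27). clock=22
Op 13: tick 2 -> clock=24.
Op 14: tick 5 -> clock=29. purged={b.com,d.com}
Op 15: insert d.com -> 10.0.0.5 (expiry=29+3=32). clock=29
Op 16: insert c.com -> 10.0.0.4 (expiry=29+5=34). clock=29
Op 17: insert e.com -> 10.0.0.5 (expiry=29+5=34). clock=29
Op 18: insert c.com -> 10.0.0.1 (expiry=29+5=34). clock=29
Op 19: insert a.com -> 10.0.0.4 (expiry=29+1=30). clock=29
Op 20: tick 4 -> clock=33. purged={a.com,d.com}
Op 21: tick 4 -> clock=37. purged={c.com,e.com}
Op 22: insert b.com -> 10.0.0.4 (expiry=37+3=40). clock=37
Op 23: tick 4 -> clock=41. purged={b.com}
Op 24: insert b.com -> 10.0.0.1 (expiry=41+3=44). clock=41
Op 25: insert e.com -> 10.0.0.3 (expiry=41+4=45). clock=41
Op 26: tick 3 -> clock=44. purged={b.com}
Op 27: tick 3 -> clock=47. purged={e.com}
Op 28: insert d.com -> 10.0.0.1 (expiry=47+2=49). clock=47
Op 29: tick 3 -> clock=50. purged={d.com}
lookup d.com: not in cache (expired or never inserted)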